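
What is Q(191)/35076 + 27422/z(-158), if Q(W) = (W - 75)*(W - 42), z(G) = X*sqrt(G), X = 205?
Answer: 4321/8769 - 13711*I*sqrt(158)/16195 ≈ 0.49276 - 10.642*I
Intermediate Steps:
z(G) = 205*sqrt(G)
Q(W) = (-75 + W)*(-42 + W)
Q(191)/35076 + 27422/z(-158) = (3150 + 191**2 - 117*191)/35076 + 27422/((205*sqrt(-158))) = (3150 + 36481 - 22347)*(1/35076) + 27422/((205*(I*sqrt(158)))) = 17284*(1/35076) + 27422/((205*I*sqrt(158))) = 4321/8769 + 27422*(-I*sqrt(158)/32390) = 4321/8769 - 13711*I*sqrt(158)/16195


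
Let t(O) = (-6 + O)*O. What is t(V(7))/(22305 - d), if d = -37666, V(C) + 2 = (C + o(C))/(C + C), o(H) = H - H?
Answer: 45/239884 ≈ 0.00018759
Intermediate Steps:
o(H) = 0
V(C) = -3/2 (V(C) = -2 + (C + 0)/(C + C) = -2 + C/((2*C)) = -2 + C*(1/(2*C)) = -2 + ½ = -3/2)
t(O) = O*(-6 + O)
t(V(7))/(22305 - d) = (-3*(-6 - 3/2)/2)/(22305 - 1*(-37666)) = (-3/2*(-15/2))/(22305 + 37666) = (45/4)/59971 = (45/4)*(1/59971) = 45/239884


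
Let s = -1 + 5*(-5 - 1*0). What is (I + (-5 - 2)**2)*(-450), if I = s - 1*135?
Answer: 50400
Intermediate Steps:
s = -26 (s = -1 + 5*(-5 + 0) = -1 + 5*(-5) = -1 - 25 = -26)
I = -161 (I = -26 - 1*135 = -26 - 135 = -161)
(I + (-5 - 2)**2)*(-450) = (-161 + (-5 - 2)**2)*(-450) = (-161 + (-7)**2)*(-450) = (-161 + 49)*(-450) = -112*(-450) = 50400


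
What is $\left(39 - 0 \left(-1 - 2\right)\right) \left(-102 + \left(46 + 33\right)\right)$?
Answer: $-897$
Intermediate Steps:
$\left(39 - 0 \left(-1 - 2\right)\right) \left(-102 + \left(46 + 33\right)\right) = \left(39 - 0 \left(-3\right)\right) \left(-102 + 79\right) = \left(39 - 0\right) \left(-23\right) = \left(39 + 0\right) \left(-23\right) = 39 \left(-23\right) = -897$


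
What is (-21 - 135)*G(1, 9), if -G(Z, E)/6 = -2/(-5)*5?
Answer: 1872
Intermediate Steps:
G(Z, E) = -12 (G(Z, E) = -6*(-2/(-5))*5 = -6*(-2*(-⅕))*5 = -12*5/5 = -6*2 = -12)
(-21 - 135)*G(1, 9) = (-21 - 135)*(-12) = -156*(-12) = 1872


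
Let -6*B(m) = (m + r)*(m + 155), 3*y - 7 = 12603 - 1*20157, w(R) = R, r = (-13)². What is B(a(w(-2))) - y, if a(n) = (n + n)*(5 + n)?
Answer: -7357/6 ≈ -1226.2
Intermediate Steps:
r = 169
y = -7547/3 (y = 7/3 + (12603 - 1*20157)/3 = 7/3 + (12603 - 20157)/3 = 7/3 + (⅓)*(-7554) = 7/3 - 2518 = -7547/3 ≈ -2515.7)
a(n) = 2*n*(5 + n) (a(n) = (2*n)*(5 + n) = 2*n*(5 + n))
B(m) = -(155 + m)*(169 + m)/6 (B(m) = -(m + 169)*(m + 155)/6 = -(169 + m)*(155 + m)/6 = -(155 + m)*(169 + m)/6)
B(a(w(-2))) - y = (-26195/6 - 108*(-2)*(5 - 2) - 16*(5 - 2)²/6) - 1*(-7547/3) = (-26195/6 - 108*(-2)*3 - (2*(-2)*3)²/6) + 7547/3 = (-26195/6 - 54*(-12) - ⅙*(-12)²) + 7547/3 = (-26195/6 + 648 - ⅙*144) + 7547/3 = (-26195/6 + 648 - 24) + 7547/3 = -22451/6 + 7547/3 = -7357/6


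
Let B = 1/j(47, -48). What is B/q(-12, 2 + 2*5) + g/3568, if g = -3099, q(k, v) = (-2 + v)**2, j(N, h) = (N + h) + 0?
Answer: -78367/89200 ≈ -0.87855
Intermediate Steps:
j(N, h) = N + h
B = -1 (B = 1/(47 - 48) = 1/(-1) = -1)
B/q(-12, 2 + 2*5) + g/3568 = -1/((-2 + (2 + 2*5))**2) - 3099/3568 = -1/((-2 + (2 + 10))**2) - 3099*1/3568 = -1/((-2 + 12)**2) - 3099/3568 = -1/(10**2) - 3099/3568 = -1/100 - 3099/3568 = -78367/89200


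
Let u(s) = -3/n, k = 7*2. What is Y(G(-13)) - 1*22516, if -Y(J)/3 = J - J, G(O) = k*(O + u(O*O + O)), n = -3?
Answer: -22516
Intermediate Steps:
k = 14
u(s) = 1 (u(s) = -3/(-3) = -3*(-⅓) = 1)
G(O) = 14 + 14*O (G(O) = 14*(O + 1) = 14*(1 + O) = 14 + 14*O)
Y(J) = 0 (Y(J) = -3*(J - J) = -3*0 = 0)
Y(G(-13)) - 1*22516 = 0 - 1*22516 = 0 - 22516 = -22516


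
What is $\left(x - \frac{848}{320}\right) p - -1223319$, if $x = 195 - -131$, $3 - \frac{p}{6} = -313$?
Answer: $\frac{9181953}{5} \approx 1.8364 \cdot 10^{6}$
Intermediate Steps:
$p = 1896$ ($p = 18 - -1878 = 18 + 1878 = 1896$)
$x = 326$ ($x = 195 + 131 = 326$)
$\left(x - \frac{848}{320}\right) p - -1223319 = \left(326 - \frac{848}{320}\right) 1896 - -1223319 = \left(326 - \frac{53}{20}\right) 1896 + 1223319 = \frac{6467}{20} \cdot 1896 + 1223319 = \frac{3065358}{5} + 1223319 = \frac{9181953}{5}$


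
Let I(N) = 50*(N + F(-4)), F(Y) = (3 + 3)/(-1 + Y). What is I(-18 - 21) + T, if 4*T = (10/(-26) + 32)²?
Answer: -1189839/676 ≈ -1760.1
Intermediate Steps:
F(Y) = 6/(-1 + Y)
I(N) = -60 + 50*N (I(N) = 50*(N + 6/(-1 - 4)) = 50*(N + 6/(-5)) = 50*(N + 6*(-⅕)) = 50*(N - 6/5) = 50*(-6/5 + N) = -60 + 50*N)
T = 168921/676 (T = (10/(-26) + 32)²/4 = (10*(-1/26) + 32)²/4 = (-5/13 + 32)²/4 = (411/13)²/4 = (¼)*(168921/169) = 168921/676 ≈ 249.88)
I(-18 - 21) + T = (-60 + 50*(-18 - 21)) + 168921/676 = (-60 + 50*(-39)) + 168921/676 = (-60 - 1950) + 168921/676 = -2010 + 168921/676 = -1189839/676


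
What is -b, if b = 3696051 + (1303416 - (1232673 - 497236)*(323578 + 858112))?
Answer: 869053549063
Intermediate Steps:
b = -869053549063 (b = 3696051 + (1303416 - 735437*1181690) = 3696051 + (1303416 - 1*869058548530) = 3696051 + (1303416 - 869058548530) = 3696051 - 869057245114 = -869053549063)
-b = -1*(-869053549063) = 869053549063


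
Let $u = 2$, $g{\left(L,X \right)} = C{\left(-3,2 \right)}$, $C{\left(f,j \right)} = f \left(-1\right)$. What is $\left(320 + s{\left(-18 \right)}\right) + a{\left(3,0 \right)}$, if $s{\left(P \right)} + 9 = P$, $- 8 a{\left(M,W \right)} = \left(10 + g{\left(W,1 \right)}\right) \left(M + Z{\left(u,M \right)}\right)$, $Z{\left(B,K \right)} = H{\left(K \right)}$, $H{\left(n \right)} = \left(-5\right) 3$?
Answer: $\frac{625}{2} \approx 312.5$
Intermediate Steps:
$H{\left(n \right)} = -15$
$C{\left(f,j \right)} = - f$
$g{\left(L,X \right)} = 3$ ($g{\left(L,X \right)} = \left(-1\right) \left(-3\right) = 3$)
$Z{\left(B,K \right)} = -15$
$a{\left(M,W \right)} = \frac{195}{8} - \frac{13 M}{8}$ ($a{\left(M,W \right)} = - \frac{\left(10 + 3\right) \left(M - 15\right)}{8} = - \frac{13 \left(-15 + M\right)}{8} = - \frac{-195 + 13 M}{8} = \frac{195}{8} - \frac{13 M}{8}$)
$s{\left(P \right)} = -9 + P$
$\left(320 + s{\left(-18 \right)}\right) + a{\left(3,0 \right)} = \left(320 - 27\right) + \left(\frac{195}{8} - \frac{39}{8}\right) = 293 + \frac{39}{2} = \frac{625}{2}$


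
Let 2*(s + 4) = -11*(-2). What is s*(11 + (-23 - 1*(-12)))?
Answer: 0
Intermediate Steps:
s = 7 (s = -4 + (-11*(-2))/2 = -4 + (½)*22 = -4 + 11 = 7)
s*(11 + (-23 - 1*(-12))) = 7*(11 + (-23 - 1*(-12))) = 7*(11 + (-23 + 12)) = 7*(11 - 11) = 7*0 = 0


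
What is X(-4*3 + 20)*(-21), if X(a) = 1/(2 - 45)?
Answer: 21/43 ≈ 0.48837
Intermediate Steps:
X(a) = -1/43 (X(a) = 1/(-43) = -1/43)
X(-4*3 + 20)*(-21) = -1/43*(-21) = 21/43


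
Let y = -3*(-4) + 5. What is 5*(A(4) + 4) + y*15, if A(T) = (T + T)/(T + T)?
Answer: 280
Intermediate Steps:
A(T) = 1 (A(T) = (2*T)/((2*T)) = (2*T)*(1/(2*T)) = 1)
y = 17 (y = 12 + 5 = 17)
5*(A(4) + 4) + y*15 = 5*(1 + 4) + 17*15 = 5*5 + 255 = 25 + 255 = 280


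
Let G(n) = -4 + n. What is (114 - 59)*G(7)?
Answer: 165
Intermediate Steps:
(114 - 59)*G(7) = (114 - 59)*(-4 + 7) = 55*3 = 165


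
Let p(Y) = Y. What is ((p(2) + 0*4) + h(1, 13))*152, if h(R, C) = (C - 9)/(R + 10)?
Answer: 3952/11 ≈ 359.27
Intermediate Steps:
h(R, C) = (-9 + C)/(10 + R)
((p(2) + 0*4) + h(1, 13))*152 = ((2 + 0*4) + (-9 + 13)/(10 + 1))*152 = ((2 + 0) + 4/11)*152 = (2 + (1/11)*4)*152 = (2 + 4/11)*152 = (26/11)*152 = 3952/11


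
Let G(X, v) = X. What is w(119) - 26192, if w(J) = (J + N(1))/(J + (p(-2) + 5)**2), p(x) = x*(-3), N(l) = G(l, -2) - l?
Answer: -6285961/240 ≈ -26192.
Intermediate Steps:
N(l) = 0 (N(l) = l - l = 0)
p(x) = -3*x
w(J) = J/(121 + J) (w(J) = (J + 0)/(J + (-3*(-2) + 5)**2) = J/(J + (6 + 5)**2) = J/(J + 11**2) = J/(J + 121) = J/(121 + J))
w(119) - 26192 = 119/(121 + 119) - 26192 = 119/240 - 26192 = -6285961/240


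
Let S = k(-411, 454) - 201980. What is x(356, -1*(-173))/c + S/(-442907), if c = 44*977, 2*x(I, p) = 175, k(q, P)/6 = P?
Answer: 17208742581/38079372232 ≈ 0.45192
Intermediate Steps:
k(q, P) = 6*P
x(I, p) = 175/2 (x(I, p) = (½)*175 = 175/2)
c = 42988
S = -199256 (S = 6*454 - 201980 = 2724 - 201980 = -199256)
x(356, -1*(-173))/c + S/(-442907) = (175/2)/42988 - 199256/(-442907) = (175/2)*(1/42988) - 199256*(-1/442907) = 175/85976 + 199256/442907 = 17208742581/38079372232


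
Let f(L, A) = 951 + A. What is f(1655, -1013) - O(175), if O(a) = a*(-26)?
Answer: 4488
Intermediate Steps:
O(a) = -26*a
f(1655, -1013) - O(175) = (951 - 1013) - (-26)*175 = -62 - 1*(-4550) = -62 + 4550 = 4488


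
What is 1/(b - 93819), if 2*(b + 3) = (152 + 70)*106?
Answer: -1/82056 ≈ -1.2187e-5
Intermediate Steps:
b = 11763 (b = -3 + ((152 + 70)*106)/2 = -3 + (222*106)/2 = -3 + (1/2)*23532 = -3 + 11766 = 11763)
1/(b - 93819) = 1/(11763 - 93819) = 1/(-82056) = -1/82056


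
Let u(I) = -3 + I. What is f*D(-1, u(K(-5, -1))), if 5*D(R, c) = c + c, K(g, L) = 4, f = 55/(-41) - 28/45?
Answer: -7246/9225 ≈ -0.78547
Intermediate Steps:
f = -3623/1845 (f = 55*(-1/41) - 28*1/45 = -55/41 - 28/45 = -3623/1845 ≈ -1.9637)
D(R, c) = 2*c/5 (D(R, c) = (c + c)/5 = (2*c)/5 = 2*c/5)
f*D(-1, u(K(-5, -1))) = -7246*(-3 + 4)/9225 = -7246/9225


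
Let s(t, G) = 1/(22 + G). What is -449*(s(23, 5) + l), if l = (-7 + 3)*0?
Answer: -449/27 ≈ -16.630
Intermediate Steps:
l = 0 (l = -4*0 = 0)
-449*(s(23, 5) + l) = -449*(1/(22 + 5) + 0) = -449*(1/27 + 0) = -449*1/27 = -449/27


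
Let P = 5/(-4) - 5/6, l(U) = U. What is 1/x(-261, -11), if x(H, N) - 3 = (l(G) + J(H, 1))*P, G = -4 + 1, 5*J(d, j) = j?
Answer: 6/53 ≈ 0.11321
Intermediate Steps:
J(d, j) = j/5
G = -3
P = -25/12 (P = 5*(-1/4) - 5*1/6 = -5/4 - 5/6 = -25/12 ≈ -2.0833)
x(H, N) = 53/6 (x(H, N) = 3 + (-3 + (1/5)*1)*(-25/12) = 3 + (-3 + 1/5)*(-25/12) = 3 - 14/5*(-25/12) = 3 + 35/6 = 53/6)
1/x(-261, -11) = 1/(53/6) = 6/53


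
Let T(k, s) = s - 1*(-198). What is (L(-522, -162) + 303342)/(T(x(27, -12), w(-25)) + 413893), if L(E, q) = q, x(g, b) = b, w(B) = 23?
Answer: 50530/69019 ≈ 0.73212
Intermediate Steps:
T(k, s) = 198 + s (T(k, s) = s + 198 = 198 + s)
(L(-522, -162) + 303342)/(T(x(27, -12), w(-25)) + 413893) = (-162 + 303342)/((198 + 23) + 413893) = 303180/(221 + 413893) = 303180/414114 = 303180*(1/414114) = 50530/69019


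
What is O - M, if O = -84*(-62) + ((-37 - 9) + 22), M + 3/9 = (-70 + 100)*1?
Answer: 15463/3 ≈ 5154.3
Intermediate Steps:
M = 89/3 (M = -⅓ + (-70 + 100)*1 = -⅓ + 30*1 = -⅓ + 30 = 89/3 ≈ 29.667)
O = 5184 (O = 5208 + (-46 + 22) = 5208 - 24 = 5184)
O - M = 5184 - 1*89/3 = 5184 - 89/3 = 15463/3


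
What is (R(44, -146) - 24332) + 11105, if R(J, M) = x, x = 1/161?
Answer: -2129546/161 ≈ -13227.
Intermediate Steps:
x = 1/161 ≈ 0.0062112
R(J, M) = 1/161
(R(44, -146) - 24332) + 11105 = (1/161 - 24332) + 11105 = -3917451/161 + 11105 = -2129546/161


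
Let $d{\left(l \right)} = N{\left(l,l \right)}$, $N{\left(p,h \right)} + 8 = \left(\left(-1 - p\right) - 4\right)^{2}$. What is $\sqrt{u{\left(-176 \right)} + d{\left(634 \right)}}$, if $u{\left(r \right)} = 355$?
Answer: $2 \sqrt{102167} \approx 639.27$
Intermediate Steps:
$N{\left(p,h \right)} = -8 + \left(-5 - p\right)^{2}$ ($N{\left(p,h \right)} = -8 + \left(\left(-1 - p\right) - 4\right)^{2} = -8 + \left(-5 - p\right)^{2}$)
$d{\left(l \right)} = -8 + \left(5 + l\right)^{2}$
$\sqrt{u{\left(-176 \right)} + d{\left(634 \right)}} = \sqrt{355 - \left(8 - \left(5 + 634\right)^{2}\right)} = \sqrt{355 - \left(8 - 639^{2}\right)} = \sqrt{355 + \left(-8 + 408321\right)} = \sqrt{355 + 408313} = \sqrt{408668} = 2 \sqrt{102167}$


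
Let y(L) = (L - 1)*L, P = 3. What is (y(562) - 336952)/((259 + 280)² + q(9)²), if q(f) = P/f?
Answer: -19503/261469 ≈ -0.074590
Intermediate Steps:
y(L) = L*(-1 + L) (y(L) = (-1 + L)*L = L*(-1 + L))
q(f) = 3/f
(y(562) - 336952)/((259 + 280)² + q(9)²) = (562*(-1 + 562) - 336952)/((259 + 280)² + (3/9)²) = (562*561 - 336952)/(539² + (3*(⅑))²) = (315282 - 336952)/(290521 + (⅓)²) = -21670/(290521 + ⅑) = -21670/2614690/9 = -21670*9/2614690 = -19503/261469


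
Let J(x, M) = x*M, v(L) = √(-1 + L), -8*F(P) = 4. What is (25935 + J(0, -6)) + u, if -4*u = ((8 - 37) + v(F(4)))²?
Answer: 205801/8 + 29*I*√6/4 ≈ 25725.0 + 17.759*I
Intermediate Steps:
F(P) = -½ (F(P) = -⅛*4 = -½)
u = -(-29 + I*√6/2)²/4 (u = -((8 - 37) + √(-1 - ½))²/4 = -(-29 + √(-3/2))²/4 = -(-29 + I*√6/2)²/4 ≈ -209.88 + 17.759*I)
J(x, M) = M*x
(25935 + J(0, -6)) + u = (25935 - 6*0) + (-1679/8 + 29*I*√6/4) = (25935 + 0) + (-1679/8 + 29*I*√6/4) = 25935 + (-1679/8 + 29*I*√6/4) = 205801/8 + 29*I*√6/4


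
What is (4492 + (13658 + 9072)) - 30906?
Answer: -3684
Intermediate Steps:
(4492 + (13658 + 9072)) - 30906 = (4492 + 22730) - 30906 = 27222 - 30906 = -3684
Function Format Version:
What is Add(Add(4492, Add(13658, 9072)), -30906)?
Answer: -3684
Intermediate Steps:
Add(Add(4492, Add(13658, 9072)), -30906) = Add(Add(4492, 22730), -30906) = Add(27222, -30906) = -3684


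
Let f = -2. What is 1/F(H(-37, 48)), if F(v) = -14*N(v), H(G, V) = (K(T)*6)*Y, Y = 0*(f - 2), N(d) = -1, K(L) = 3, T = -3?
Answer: 1/14 ≈ 0.071429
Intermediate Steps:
Y = 0 (Y = 0*(-2 - 2) = 0*(-4) = 0)
H(G, V) = 0 (H(G, V) = (3*6)*0 = 18*0 = 0)
F(v) = 14 (F(v) = -14*(-1) = 14)
1/F(H(-37, 48)) = 1/14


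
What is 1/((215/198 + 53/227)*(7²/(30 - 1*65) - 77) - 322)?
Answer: -112365/47804134 ≈ -0.0023505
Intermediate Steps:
1/((215/198 + 53/227)*(7²/(30 - 1*65) - 77) - 322) = 1/((215*(1/198) + 53*(1/227))*(49/(30 - 65) - 77) - 322) = 1/((215/198 + 53/227)*(49/(-35) - 77) - 322) = 1/(59299*(49*(-1/35) - 77)/44946 - 322) = 1/(59299*(-7/5 - 77)/44946 - 322) = 1/((59299/44946)*(-392/5) - 322) = 1/(-11622604/112365 - 322) = 1/(-47804134/112365) = -112365/47804134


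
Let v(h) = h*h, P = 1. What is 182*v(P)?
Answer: 182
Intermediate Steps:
v(h) = h²
182*v(P) = 182*1² = 182*1 = 182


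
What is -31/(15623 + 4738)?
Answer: -31/20361 ≈ -0.0015225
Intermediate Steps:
-31/(15623 + 4738) = -31/20361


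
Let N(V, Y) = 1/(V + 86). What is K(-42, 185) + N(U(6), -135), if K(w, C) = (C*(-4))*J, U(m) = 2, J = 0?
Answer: 1/88 ≈ 0.011364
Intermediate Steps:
N(V, Y) = 1/(86 + V)
K(w, C) = 0 (K(w, C) = (C*(-4))*0 = -4*C*0 = 0)
K(-42, 185) + N(U(6), -135) = 0 + 1/(86 + 2) = 0 + 1/88 = 1/88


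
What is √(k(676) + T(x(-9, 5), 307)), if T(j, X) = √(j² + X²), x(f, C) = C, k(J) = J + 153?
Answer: √(829 + √94274) ≈ 33.705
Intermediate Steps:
k(J) = 153 + J
T(j, X) = √(X² + j²)
√(k(676) + T(x(-9, 5), 307)) = √((153 + 676) + √(307² + 5²)) = √(829 + √(94249 + 25)) = √(829 + √94274)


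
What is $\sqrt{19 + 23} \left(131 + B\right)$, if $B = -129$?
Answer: $2 \sqrt{42} \approx 12.961$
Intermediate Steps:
$\sqrt{19 + 23} \left(131 + B\right) = \sqrt{19 + 23} \left(131 - 129\right) = \sqrt{42} \cdot 2 = 2 \sqrt{42}$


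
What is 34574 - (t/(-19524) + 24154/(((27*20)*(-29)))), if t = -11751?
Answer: 880928686183/25478820 ≈ 34575.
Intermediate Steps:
34574 - (t/(-19524) + 24154/(((27*20)*(-29)))) = 34574 - (-11751/(-19524) + 24154/(((27*20)*(-29)))) = 34574 - (-11751*(-1/19524) + 24154/((540*(-29)))) = 34574 - (3917/6508 + 24154/(-15660)) = 34574 - (3917/6508 + 24154*(-1/15660)) = 34574 - (3917/6508 - 12077/7830) = 34574 - 1*(-23963503/25478820) = 34574 + 23963503/25478820 = 880928686183/25478820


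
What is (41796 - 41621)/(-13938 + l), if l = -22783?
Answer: -175/36721 ≈ -0.0047657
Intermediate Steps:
(41796 - 41621)/(-13938 + l) = (41796 - 41621)/(-13938 - 22783) = 175/(-36721) = 175*(-1/36721) = -175/36721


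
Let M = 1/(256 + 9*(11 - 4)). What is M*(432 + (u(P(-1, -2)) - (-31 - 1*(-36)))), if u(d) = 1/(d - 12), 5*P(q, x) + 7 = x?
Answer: 2678/2001 ≈ 1.3383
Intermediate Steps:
P(q, x) = -7/5 + x/5
u(d) = 1/(-12 + d)
M = 1/319 (M = 1/(256 + 9*7) = 1/(256 + 63) = 1/319 ≈ 0.0031348)
M*(432 + (u(P(-1, -2)) - (-31 - 1*(-36)))) = (432 + (1/(-12 + (-7/5 + (⅕)*(-2))) - (-31 - 1*(-36))))/319 = (432 + (1/(-12 + (-7/5 - ⅖)) - (-31 + 36)))/319 = (432 + (1/(-12 - 9/5) - 1*5))/319 = (432 + (1/(-69/5) - 5))/319 = (432 + (-5/69 - 5))/319 = (432 - 350/69)/319 = (1/319)*(29458/69) = 2678/2001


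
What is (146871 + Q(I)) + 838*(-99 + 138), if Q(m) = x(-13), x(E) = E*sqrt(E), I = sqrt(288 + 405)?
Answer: 179553 - 13*I*sqrt(13) ≈ 1.7955e+5 - 46.872*I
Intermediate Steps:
I = 3*sqrt(77) (I = sqrt(693) = 3*sqrt(77) ≈ 26.325)
x(E) = E**(3/2)
Q(m) = -13*I*sqrt(13) (Q(m) = (-13)**(3/2) = -13*I*sqrt(13))
(146871 + Q(I)) + 838*(-99 + 138) = (146871 - 13*I*sqrt(13)) + 838*(-99 + 138) = (146871 - 13*I*sqrt(13)) + 838*39 = (146871 - 13*I*sqrt(13)) + 32682 = 179553 - 13*I*sqrt(13)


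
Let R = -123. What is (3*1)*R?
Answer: -369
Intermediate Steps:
(3*1)*R = (3*1)*(-123) = 3*(-123) = -369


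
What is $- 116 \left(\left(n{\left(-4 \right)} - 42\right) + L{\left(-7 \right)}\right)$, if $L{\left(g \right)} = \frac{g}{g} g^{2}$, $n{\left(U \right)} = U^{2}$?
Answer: $-2668$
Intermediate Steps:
$L{\left(g \right)} = g^{2}$ ($L{\left(g \right)} = 1 g^{2} = g^{2}$)
$- 116 \left(\left(n{\left(-4 \right)} - 42\right) + L{\left(-7 \right)}\right) = - 116 \left(\left(\left(-4\right)^{2} - 42\right) + \left(-7\right)^{2}\right) = - 116 \left(\left(16 - 42\right) + 49\right) = - 116 \left(-26 + 49\right) = \left(-116\right) 23 = -2668$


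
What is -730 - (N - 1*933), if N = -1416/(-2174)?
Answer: 219953/1087 ≈ 202.35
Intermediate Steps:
N = 708/1087 (N = -1416*(-1/2174) = 708/1087 ≈ 0.65133)
-730 - (N - 1*933) = -730 - (708/1087 - 1*933) = -730 - (708/1087 - 933) = -730 - 1*(-1013463/1087) = -730 + 1013463/1087 = 219953/1087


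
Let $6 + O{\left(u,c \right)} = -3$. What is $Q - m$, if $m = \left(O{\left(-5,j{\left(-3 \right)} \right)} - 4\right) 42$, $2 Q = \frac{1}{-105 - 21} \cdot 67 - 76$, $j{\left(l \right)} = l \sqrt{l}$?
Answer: $\frac{127949}{252} \approx 507.73$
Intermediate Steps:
$j{\left(l \right)} = l^{\frac{3}{2}}$
$Q = - \frac{9643}{252}$ ($Q = \frac{\frac{1}{-105 - 21} \cdot 67 - 76}{2} = \frac{\frac{1}{-126} \cdot 67 - 76}{2} = \frac{\left(- \frac{1}{126}\right) 67 - 76}{2} = \frac{- \frac{67}{126} - 76}{2} = \frac{1}{2} \left(- \frac{9643}{126}\right) = - \frac{9643}{252} \approx -38.266$)
$O{\left(u,c \right)} = -9$ ($O{\left(u,c \right)} = -6 - 3 = -9$)
$m = -546$ ($m = \left(-9 - 4\right) 42 = \left(-13\right) 42 = -546$)
$Q - m = - \frac{9643}{252} - -546 = - \frac{9643}{252} + 546 = \frac{127949}{252}$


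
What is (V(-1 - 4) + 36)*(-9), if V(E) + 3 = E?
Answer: -252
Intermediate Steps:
V(E) = -3 + E
(V(-1 - 4) + 36)*(-9) = ((-3 + (-1 - 4)) + 36)*(-9) = ((-3 - 5) + 36)*(-9) = (-8 + 36)*(-9) = 28*(-9) = -252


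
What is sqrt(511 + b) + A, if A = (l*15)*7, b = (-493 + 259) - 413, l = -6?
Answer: -630 + 2*I*sqrt(34) ≈ -630.0 + 11.662*I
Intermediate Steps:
b = -647 (b = -234 - 413 = -647)
A = -630 (A = -6*15*7 = -90*7 = -630)
sqrt(511 + b) + A = sqrt(511 - 647) - 630 = sqrt(-136) - 630 = 2*I*sqrt(34) - 630 = -630 + 2*I*sqrt(34)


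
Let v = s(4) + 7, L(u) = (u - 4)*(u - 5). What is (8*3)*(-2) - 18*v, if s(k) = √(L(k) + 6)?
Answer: -174 - 18*√6 ≈ -218.09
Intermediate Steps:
L(u) = (-5 + u)*(-4 + u) (L(u) = (-4 + u)*(-5 + u) = (-5 + u)*(-4 + u))
s(k) = √(26 + k² - 9*k) (s(k) = √((20 + k² - 9*k) + 6) = √(26 + k² - 9*k))
v = 7 + √6 (v = √(26 + 4² - 9*4) + 7 = √(26 + 16 - 36) + 7 = √6 + 7 = 7 + √6 ≈ 9.4495)
(8*3)*(-2) - 18*v = (8*3)*(-2) - 18*(7 + √6) = 24*(-2) + (-126 - 18*√6) = -48 + (-126 - 18*√6) = -174 - 18*√6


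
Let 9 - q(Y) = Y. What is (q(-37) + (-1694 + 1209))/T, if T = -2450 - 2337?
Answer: 439/4787 ≈ 0.091707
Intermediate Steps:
q(Y) = 9 - Y
T = -4787
(q(-37) + (-1694 + 1209))/T = ((9 - 1*(-37)) + (-1694 + 1209))/(-4787) = ((9 + 37) - 485)*(-1/4787) = (46 - 485)*(-1/4787) = -439*(-1/4787) = 439/4787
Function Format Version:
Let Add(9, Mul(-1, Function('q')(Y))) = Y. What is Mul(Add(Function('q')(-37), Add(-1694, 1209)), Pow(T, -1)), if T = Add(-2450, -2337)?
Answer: Rational(439, 4787) ≈ 0.091707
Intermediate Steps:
Function('q')(Y) = Add(9, Mul(-1, Y))
T = -4787
Mul(Add(Function('q')(-37), Add(-1694, 1209)), Pow(T, -1)) = Mul(Add(Add(9, Mul(-1, -37)), Add(-1694, 1209)), Pow(-4787, -1)) = Mul(Add(Add(9, 37), -485), Rational(-1, 4787)) = Mul(Add(46, -485), Rational(-1, 4787)) = Mul(-439, Rational(-1, 4787)) = Rational(439, 4787)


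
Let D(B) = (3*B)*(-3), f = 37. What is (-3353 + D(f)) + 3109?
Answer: -577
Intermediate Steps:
D(B) = -9*B
(-3353 + D(f)) + 3109 = (-3353 - 9*37) + 3109 = (-3353 - 333) + 3109 = -3686 + 3109 = -577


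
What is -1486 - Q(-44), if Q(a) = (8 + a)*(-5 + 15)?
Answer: -1126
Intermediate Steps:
Q(a) = 80 + 10*a (Q(a) = (8 + a)*10 = 80 + 10*a)
-1486 - Q(-44) = -1486 - (80 + 10*(-44)) = -1486 - (80 - 440) = -1486 - 1*(-360) = -1486 + 360 = -1126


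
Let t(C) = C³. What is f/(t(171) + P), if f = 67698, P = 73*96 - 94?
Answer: 67698/5007125 ≈ 0.013520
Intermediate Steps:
P = 6914 (P = 7008 - 94 = 6914)
f/(t(171) + P) = 67698/(171³ + 6914) = 67698/(5000211 + 6914) = 67698/5007125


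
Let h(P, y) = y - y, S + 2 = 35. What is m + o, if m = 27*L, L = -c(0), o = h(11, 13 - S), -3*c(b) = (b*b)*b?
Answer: 0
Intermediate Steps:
S = 33 (S = -2 + 35 = 33)
c(b) = -b³/3 (c(b) = -b*b*b/3 = -b²*b/3 = -b³/3)
h(P, y) = 0
o = 0
L = 0 (L = -(-1)*0³/3 = -(-1)*0/3 = -1*0 = 0)
m = 0 (m = 27*0 = 0)
m + o = 0 + 0 = 0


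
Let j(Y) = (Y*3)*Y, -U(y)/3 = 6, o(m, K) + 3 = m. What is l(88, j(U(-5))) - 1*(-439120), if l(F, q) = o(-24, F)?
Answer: 439093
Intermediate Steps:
o(m, K) = -3 + m
U(y) = -18 (U(y) = -3*6 = -18)
j(Y) = 3*Y² (j(Y) = (3*Y)*Y = 3*Y²)
l(F, q) = -27 (l(F, q) = -3 - 24 = -27)
l(88, j(U(-5))) - 1*(-439120) = -27 - 1*(-439120) = -27 + 439120 = 439093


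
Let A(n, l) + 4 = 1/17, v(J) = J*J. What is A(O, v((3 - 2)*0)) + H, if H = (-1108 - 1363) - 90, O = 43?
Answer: -43604/17 ≈ -2564.9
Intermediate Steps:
v(J) = J²
A(n, l) = -67/17 (A(n, l) = -4 + 1/17 = -67/17)
H = -2561 (H = -2471 - 90 = -2561)
A(O, v((3 - 2)*0)) + H = -67/17 - 2561 = -43604/17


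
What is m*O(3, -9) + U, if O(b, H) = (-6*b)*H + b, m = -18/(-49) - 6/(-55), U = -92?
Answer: -656/49 ≈ -13.388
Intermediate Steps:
m = 1284/2695 (m = -18*(-1/49) - 6*(-1/55) = 18/49 + 6/55 = 1284/2695 ≈ 0.47644)
O(b, H) = b - 6*H*b (O(b, H) = -6*H*b + b = b - 6*H*b)
m*O(3, -9) + U = 1284*(3*(1 - 6*(-9)))/2695 - 92 = 1284*(3*(1 + 54))/2695 - 92 = 1284*(3*55)/2695 - 92 = (1284/2695)*165 - 92 = 3852/49 - 92 = -656/49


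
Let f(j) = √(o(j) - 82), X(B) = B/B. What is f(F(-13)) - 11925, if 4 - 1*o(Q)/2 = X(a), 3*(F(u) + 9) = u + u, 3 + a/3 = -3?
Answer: -11925 + 2*I*√19 ≈ -11925.0 + 8.7178*I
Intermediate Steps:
a = -18 (a = -9 + 3*(-3) = -9 - 9 = -18)
F(u) = -9 + 2*u/3 (F(u) = -9 + (u + u)/3 = -9 + (2*u)/3 = -9 + 2*u/3)
X(B) = 1
o(Q) = 6 (o(Q) = 8 - 2*1 = 8 - 2 = 6)
f(j) = 2*I*√19 (f(j) = √(6 - 82) = √(-76) = 2*I*√19)
f(F(-13)) - 11925 = 2*I*√19 - 11925 = -11925 + 2*I*√19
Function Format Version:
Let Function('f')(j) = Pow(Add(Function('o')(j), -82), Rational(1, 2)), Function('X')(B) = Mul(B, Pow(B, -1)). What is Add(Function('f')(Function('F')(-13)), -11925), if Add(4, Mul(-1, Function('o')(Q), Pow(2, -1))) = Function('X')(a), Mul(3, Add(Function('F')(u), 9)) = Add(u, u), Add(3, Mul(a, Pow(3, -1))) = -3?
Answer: Add(-11925, Mul(2, I, Pow(19, Rational(1, 2)))) ≈ Add(-11925., Mul(8.7178, I))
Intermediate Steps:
a = -18 (a = Add(-9, Mul(3, -3)) = Add(-9, -9) = -18)
Function('F')(u) = Add(-9, Mul(Rational(2, 3), u)) (Function('F')(u) = Add(-9, Mul(Rational(1, 3), Add(u, u))) = Add(-9, Mul(Rational(1, 3), Mul(2, u))) = Add(-9, Mul(Rational(2, 3), u)))
Function('X')(B) = 1
Function('o')(Q) = 6 (Function('o')(Q) = Add(8, Mul(-2, 1)) = Add(8, -2) = 6)
Function('f')(j) = Mul(2, I, Pow(19, Rational(1, 2))) (Function('f')(j) = Pow(Add(6, -82), Rational(1, 2)) = Pow(-76, Rational(1, 2)) = Mul(2, I, Pow(19, Rational(1, 2))))
Add(Function('f')(Function('F')(-13)), -11925) = Add(Mul(2, I, Pow(19, Rational(1, 2))), -11925) = Add(-11925, Mul(2, I, Pow(19, Rational(1, 2))))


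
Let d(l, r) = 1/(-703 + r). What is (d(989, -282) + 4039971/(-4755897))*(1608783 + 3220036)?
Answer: -6412876586393636/1561519515 ≈ -4.1068e+6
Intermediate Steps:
(d(989, -282) + 4039971/(-4755897))*(1608783 + 3220036) = (1/(-703 - 282) + 4039971/(-4755897))*(1608783 + 3220036) = (1/(-985) + 4039971*(-1/4755897))*4828819 = (-1/985 - 1346657/1585299)*4828819 = -1328042444/1561519515*4828819 = -6412876586393636/1561519515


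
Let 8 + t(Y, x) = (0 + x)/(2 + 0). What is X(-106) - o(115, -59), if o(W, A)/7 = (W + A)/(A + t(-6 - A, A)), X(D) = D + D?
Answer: -40132/193 ≈ -207.94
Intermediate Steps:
X(D) = 2*D
t(Y, x) = -8 + x/2 (t(Y, x) = -8 + (0 + x)/(2 + 0) = -8 + x/2)
o(W, A) = 7*(A + W)/(-8 + 3*A/2) (o(W, A) = 7*((W + A)/(A + (-8 + A/2))) = 7*((A + W)/(-8 + 3*A/2)) = 7*(A + W)/(-8 + 3*A/2))
X(-106) - o(115, -59) = 2*(-106) - 14*(-59 + 115)/(-16 + 3*(-59)) = -212 - 14*56/(-16 - 177) = -212 - 14*56/(-193) = -212 - 14*(-1)*56/193 = -212 - 1*(-784/193) = -212 + 784/193 = -40132/193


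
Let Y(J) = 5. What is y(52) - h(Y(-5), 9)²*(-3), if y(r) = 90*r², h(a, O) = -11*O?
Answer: 272763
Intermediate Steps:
y(52) - h(Y(-5), 9)²*(-3) = 90*52² - (-11*9)²*(-3) = 90*2704 - (-99)²*(-3) = 243360 - 9801*(-3) = 243360 - 1*(-29403) = 243360 + 29403 = 272763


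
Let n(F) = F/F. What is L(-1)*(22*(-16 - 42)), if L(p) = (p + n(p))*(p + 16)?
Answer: 0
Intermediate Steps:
n(F) = 1
L(p) = (1 + p)*(16 + p) (L(p) = (p + 1)*(p + 16) = (1 + p)*(16 + p))
L(-1)*(22*(-16 - 42)) = (16 + (-1)**2 + 17*(-1))*(22*(-16 - 42)) = (16 + 1 - 17)*(22*(-58)) = 0*(-1276) = 0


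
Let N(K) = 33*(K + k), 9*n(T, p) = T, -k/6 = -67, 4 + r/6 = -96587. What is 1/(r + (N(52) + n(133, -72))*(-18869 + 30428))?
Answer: 3/518304625 ≈ 5.7881e-9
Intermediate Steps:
r = -579546 (r = -24 + 6*(-96587) = -24 - 579522 = -579546)
k = 402 (k = -6*(-67) = 402)
n(T, p) = T/9
N(K) = 13266 + 33*K (N(K) = 33*(K + 402) = 33*(402 + K) = 13266 + 33*K)
1/(r + (N(52) + n(133, -72))*(-18869 + 30428)) = 1/(-579546 + ((13266 + 33*52) + (1/9)*133)*(-18869 + 30428)) = 1/(-579546 + ((13266 + 1716) + 133/9)*11559) = 1/(-579546 + (14982 + 133/9)*11559) = 1/(-579546 + (134971/9)*11559) = 1/(-579546 + 520043263/3) = 1/(518304625/3) = 3/518304625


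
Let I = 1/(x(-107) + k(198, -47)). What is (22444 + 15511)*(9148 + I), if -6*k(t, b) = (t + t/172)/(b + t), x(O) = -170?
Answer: 1535007061543400/4420949 ≈ 3.4721e+8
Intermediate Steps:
k(t, b) = -173*t/(1032*(b + t)) (k(t, b) = -(t + t/172)/(6*(b + t)) = -173*t/172/(6*(b + t)) = -173*t/(1032*(b + t)))
I = -25972/4420949 (I = 1/(-170 - 173*198/(1032*(-47) + 1032*198)) = 1/(-170 - 173*198/(-48504 + 204336)) = 1/(-170 - 173*198/155832) = 1/(-170 - 173*198*1/155832) = 1/(-170 - 5709/25972) = 1/(-4420949/25972) = -25972/4420949 ≈ -0.0058748)
(22444 + 15511)*(9148 + I) = (22444 + 15511)*(9148 - 25972/4420949) = 37955*(40442815480/4420949) = 1535007061543400/4420949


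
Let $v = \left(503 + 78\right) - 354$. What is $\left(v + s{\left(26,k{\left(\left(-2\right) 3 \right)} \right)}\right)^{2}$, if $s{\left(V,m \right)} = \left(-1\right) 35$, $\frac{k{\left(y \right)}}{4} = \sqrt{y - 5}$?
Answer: $36864$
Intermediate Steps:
$k{\left(y \right)} = 4 \sqrt{-5 + y}$ ($k{\left(y \right)} = 4 \sqrt{y - 5} = 4 \sqrt{-5 + y}$)
$v = 227$ ($v = 581 - 354 = 227$)
$s{\left(V,m \right)} = -35$
$\left(v + s{\left(26,k{\left(\left(-2\right) 3 \right)} \right)}\right)^{2} = \left(227 - 35\right)^{2} = 192^{2} = 36864$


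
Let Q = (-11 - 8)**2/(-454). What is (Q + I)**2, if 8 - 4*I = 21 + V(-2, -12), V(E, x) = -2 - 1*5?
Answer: 271441/51529 ≈ 5.2677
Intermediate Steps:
V(E, x) = -7 (V(E, x) = -2 - 5 = -7)
Q = -361/454 (Q = (-19)**2*(-1/454) = 361*(-1/454) = -361/454 ≈ -0.79515)
I = -3/2 (I = 2 - (21 - 7)/4 = 2 - 1/4*14 = 2 - 7/2 = -3/2 ≈ -1.5000)
(Q + I)**2 = (-361/454 - 3/2)**2 = (-521/227)**2 = 271441/51529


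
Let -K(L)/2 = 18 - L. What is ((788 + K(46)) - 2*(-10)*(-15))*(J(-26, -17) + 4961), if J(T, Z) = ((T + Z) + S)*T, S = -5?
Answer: 3377696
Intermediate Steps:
K(L) = -36 + 2*L (K(L) = -2*(18 - L) = -36 + 2*L)
J(T, Z) = T*(-5 + T + Z) (J(T, Z) = ((T + Z) - 5)*T = (-5 + T + Z)*T = T*(-5 + T + Z))
((788 + K(46)) - 2*(-10)*(-15))*(J(-26, -17) + 4961) = ((788 + (-36 + 2*46)) - 2*(-10)*(-15))*(-26*(-5 - 26 - 17) + 4961) = ((788 + (-36 + 92)) + 20*(-15))*(-26*(-48) + 4961) = ((788 + 56) - 300)*(1248 + 4961) = (844 - 300)*6209 = 544*6209 = 3377696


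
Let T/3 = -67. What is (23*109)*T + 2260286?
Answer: 1756379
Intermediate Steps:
T = -201 (T = 3*(-67) = -201)
(23*109)*T + 2260286 = (23*109)*(-201) + 2260286 = 2507*(-201) + 2260286 = -503907 + 2260286 = 1756379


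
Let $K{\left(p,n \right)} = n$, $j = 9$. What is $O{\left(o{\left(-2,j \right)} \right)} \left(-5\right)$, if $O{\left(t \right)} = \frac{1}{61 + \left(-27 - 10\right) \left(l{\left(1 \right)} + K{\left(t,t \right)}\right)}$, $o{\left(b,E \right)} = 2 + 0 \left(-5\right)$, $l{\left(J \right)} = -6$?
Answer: $- \frac{5}{209} \approx -0.023923$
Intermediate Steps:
$o{\left(b,E \right)} = 2$ ($o{\left(b,E \right)} = 2 + 0 = 2$)
$O{\left(t \right)} = \frac{1}{283 - 37 t}$ ($O{\left(t \right)} = \frac{1}{61 + \left(-27 - 10\right) \left(-6 + t\right)} = \frac{1}{61 - 37 \left(-6 + t\right)} = \frac{1}{61 - \left(-222 + 37 t\right)} = \frac{1}{283 - 37 t}$)
$O{\left(o{\left(-2,j \right)} \right)} \left(-5\right) = - \frac{1}{-283 + 37 \cdot 2} \left(-5\right) = - \frac{1}{-283 + 74} \left(-5\right) = - \frac{1}{-209} \left(-5\right) = \left(-1\right) \left(- \frac{1}{209}\right) \left(-5\right) = \frac{1}{209} \left(-5\right) = - \frac{5}{209}$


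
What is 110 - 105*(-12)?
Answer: 1370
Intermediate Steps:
110 - 105*(-12) = 110 + 1260 = 1370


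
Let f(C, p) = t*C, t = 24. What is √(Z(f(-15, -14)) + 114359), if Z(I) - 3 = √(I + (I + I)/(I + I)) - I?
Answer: √(114722 + I*√359) ≈ 338.71 + 0.028*I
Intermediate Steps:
f(C, p) = 24*C
Z(I) = 3 + √(1 + I) - I (Z(I) = 3 + (√(I + (I + I)/(I + I)) - I) = 3 + (√(I + (2*I)/((2*I))) - I) = 3 + (√(I + (2*I)*(1/(2*I))) - I) = 3 + (√(I + 1) - I) = 3 + (√(1 + I) - I) = 3 + √(1 + I) - I)
√(Z(f(-15, -14)) + 114359) = √((3 + √(1 + 24*(-15)) - 24*(-15)) + 114359) = √((3 + √(1 - 360) - 1*(-360)) + 114359) = √((3 + √(-359) + 360) + 114359) = √((3 + I*√359 + 360) + 114359) = √((363 + I*√359) + 114359) = √(114722 + I*√359)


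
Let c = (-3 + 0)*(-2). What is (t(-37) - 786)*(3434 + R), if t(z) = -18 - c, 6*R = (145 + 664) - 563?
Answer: -2814750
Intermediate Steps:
R = 41 (R = ((145 + 664) - 563)/6 = (809 - 563)/6 = (⅙)*246 = 41)
c = 6 (c = -3*(-2) = 6)
t(z) = -24 (t(z) = -18 - 1*6 = -18 - 6 = -24)
(t(-37) - 786)*(3434 + R) = (-24 - 786)*(3434 + 41) = -810*3475 = -2814750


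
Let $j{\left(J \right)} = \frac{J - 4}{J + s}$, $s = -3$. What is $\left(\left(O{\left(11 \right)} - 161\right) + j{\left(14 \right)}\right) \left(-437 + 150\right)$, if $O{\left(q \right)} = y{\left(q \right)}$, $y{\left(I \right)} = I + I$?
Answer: $\frac{435953}{11} \approx 39632.0$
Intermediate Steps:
$y{\left(I \right)} = 2 I$
$j{\left(J \right)} = \frac{-4 + J}{-3 + J}$ ($j{\left(J \right)} = \frac{J - 4}{J - 3} = \frac{-4 + J}{-3 + J}$)
$O{\left(q \right)} = 2 q$
$\left(\left(O{\left(11 \right)} - 161\right) + j{\left(14 \right)}\right) \left(-437 + 150\right) = \left(\left(2 \cdot 11 - 161\right) + \frac{-4 + 14}{-3 + 14}\right) \left(-437 + 150\right) = \left(\left(22 - 161\right) + \frac{1}{11} \cdot 10\right) \left(-287\right) = \left(-139 + \frac{1}{11} \cdot 10\right) \left(-287\right) = \left(-139 + \frac{10}{11}\right) \left(-287\right) = \left(- \frac{1519}{11}\right) \left(-287\right) = \frac{435953}{11}$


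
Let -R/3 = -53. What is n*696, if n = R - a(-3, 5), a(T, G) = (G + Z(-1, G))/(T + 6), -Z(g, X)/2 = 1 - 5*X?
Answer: 98368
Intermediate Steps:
R = 159 (R = -3*(-53) = 159)
Z(g, X) = -2 + 10*X (Z(g, X) = -2*(1 - 5*X) = -2 + 10*X)
a(T, G) = (-2 + 11*G)/(6 + T) (a(T, G) = (G + (-2 + 10*G))/(T + 6) = (-2 + 11*G)/(6 + T))
n = 424/3 (n = 159 - (-2 + 11*5)/(6 - 3) = 159 - (-2 + 55)/3 = 159 - 53/3 = 424/3 ≈ 141.33)
n*696 = (424/3)*696 = 98368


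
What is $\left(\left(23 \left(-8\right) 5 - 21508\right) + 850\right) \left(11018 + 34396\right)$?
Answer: $-979943292$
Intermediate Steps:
$\left(\left(23 \left(-8\right) 5 - 21508\right) + 850\right) \left(11018 + 34396\right) = \left(\left(\left(-184\right) 5 - 21508\right) + 850\right) 45414 = \left(\left(-920 - 21508\right) + 850\right) 45414 = \left(-22428 + 850\right) 45414 = \left(-21578\right) 45414 = -979943292$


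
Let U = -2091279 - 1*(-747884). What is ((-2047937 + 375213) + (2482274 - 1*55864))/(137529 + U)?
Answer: -376843/602933 ≈ -0.62502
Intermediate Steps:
U = -1343395 (U = -2091279 + 747884 = -1343395)
((-2047937 + 375213) + (2482274 - 1*55864))/(137529 + U) = ((-2047937 + 375213) + (2482274 - 1*55864))/(137529 - 1343395) = (-1672724 + (2482274 - 55864))/(-1205866) = (-1672724 + 2426410)*(-1/1205866) = 753686*(-1/1205866) = -376843/602933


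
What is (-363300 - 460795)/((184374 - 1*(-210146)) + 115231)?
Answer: -824095/509751 ≈ -1.6167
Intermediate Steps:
(-363300 - 460795)/((184374 - 1*(-210146)) + 115231) = -824095/((184374 + 210146) + 115231) = -824095/(394520 + 115231) = -824095/509751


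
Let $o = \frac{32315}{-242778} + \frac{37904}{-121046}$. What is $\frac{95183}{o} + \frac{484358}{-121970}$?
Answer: $- \frac{7754032084467271159}{36352212683635} \approx -2.133 \cdot 10^{5}$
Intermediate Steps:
$o = - \frac{6556929401}{14693652894}$ ($o = 32315 \left(- \frac{1}{242778}\right) + 37904 \left(- \frac{1}{121046}\right) = - \frac{32315}{242778} - \frac{18952}{60523} = - \frac{6556929401}{14693652894} \approx -0.44624$)
$\frac{95183}{o} + \frac{484358}{-121970} = \frac{95183}{- \frac{6556929401}{14693652894}} + \frac{484358}{-121970} = 95183 \left(- \frac{14693652894}{6556929401}\right) + 484358 \left(- \frac{1}{121970}\right) = - \frac{127144178491782}{596084491} - \frac{242179}{60985} = - \frac{7754032084467271159}{36352212683635}$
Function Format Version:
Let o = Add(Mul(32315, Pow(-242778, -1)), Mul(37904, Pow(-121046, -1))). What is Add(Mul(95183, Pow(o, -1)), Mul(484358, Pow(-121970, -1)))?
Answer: Rational(-7754032084467271159, 36352212683635) ≈ -2.1330e+5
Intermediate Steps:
o = Rational(-6556929401, 14693652894) (o = Add(Mul(32315, Rational(-1, 242778)), Mul(37904, Rational(-1, 121046))) = Add(Rational(-32315, 242778), Rational(-18952, 60523)) = Rational(-6556929401, 14693652894) ≈ -0.44624)
Add(Mul(95183, Pow(o, -1)), Mul(484358, Pow(-121970, -1))) = Add(Mul(95183, Pow(Rational(-6556929401, 14693652894), -1)), Mul(484358, Pow(-121970, -1))) = Add(Mul(95183, Rational(-14693652894, 6556929401)), Mul(484358, Rational(-1, 121970))) = Add(Rational(-127144178491782, 596084491), Rational(-242179, 60985)) = Rational(-7754032084467271159, 36352212683635)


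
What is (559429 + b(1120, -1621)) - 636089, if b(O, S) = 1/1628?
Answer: -124802479/1628 ≈ -76660.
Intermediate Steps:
b(O, S) = 1/1628
(559429 + b(1120, -1621)) - 636089 = (559429 + 1/1628) - 636089 = 910750413/1628 - 636089 = -124802479/1628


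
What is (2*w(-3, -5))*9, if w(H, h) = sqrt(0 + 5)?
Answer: 18*sqrt(5) ≈ 40.249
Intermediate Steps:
w(H, h) = sqrt(5)
(2*w(-3, -5))*9 = (2*sqrt(5))*9 = 18*sqrt(5)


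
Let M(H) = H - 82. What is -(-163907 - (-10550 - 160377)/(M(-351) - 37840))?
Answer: 6273383538/38273 ≈ 1.6391e+5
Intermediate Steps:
M(H) = -82 + H
-(-163907 - (-10550 - 160377)/(M(-351) - 37840)) = -(-163907 - (-10550 - 160377)/((-82 - 351) - 37840)) = -(-163907 - (-170927)/(-433 - 37840)) = -(-163907 - (-170927)/(-38273)) = -(-163907 - (-170927)*(-1)/38273) = -(-163907 - 1*170927/38273) = -(-163907 - 170927/38273) = -1*(-6273383538/38273) = 6273383538/38273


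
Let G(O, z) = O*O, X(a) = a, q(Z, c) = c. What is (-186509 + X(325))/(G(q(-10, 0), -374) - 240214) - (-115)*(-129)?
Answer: -1781694253/120107 ≈ -14834.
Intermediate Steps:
G(O, z) = O**2
(-186509 + X(325))/(G(q(-10, 0), -374) - 240214) - (-115)*(-129) = (-186509 + 325)/(0**2 - 240214) - (-115)*(-129) = -186184/(0 - 240214) - 1*14835 = -186184/(-240214) - 14835 = -186184*(-1/240214) - 14835 = 93092/120107 - 14835 = -1781694253/120107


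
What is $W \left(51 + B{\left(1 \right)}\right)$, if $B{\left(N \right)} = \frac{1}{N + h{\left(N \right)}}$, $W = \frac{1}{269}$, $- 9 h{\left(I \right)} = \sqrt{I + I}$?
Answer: $\frac{4110}{21251} + \frac{9 \sqrt{2}}{21251} \approx 0.194$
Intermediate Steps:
$h{\left(I \right)} = - \frac{\sqrt{2} \sqrt{I}}{9}$ ($h{\left(I \right)} = - \frac{\sqrt{I + I}}{9} = - \frac{\sqrt{2 I}}{9} = - \frac{\sqrt{2} \sqrt{I}}{9}$)
$W = \frac{1}{269} \approx 0.0037175$
$B{\left(N \right)} = \frac{1}{N - \frac{\sqrt{2} \sqrt{N}}{9}}$
$W \left(51 + B{\left(1 \right)}\right) = \frac{51 + \frac{9}{9 \cdot 1 - \sqrt{2} \sqrt{1}}}{269} = \frac{51 + \frac{9}{9 - \sqrt{2} \cdot 1}}{269} = \frac{51 + \frac{9}{9 - \sqrt{2}}}{269} = \frac{51}{269} + \frac{9}{269 \left(9 - \sqrt{2}\right)}$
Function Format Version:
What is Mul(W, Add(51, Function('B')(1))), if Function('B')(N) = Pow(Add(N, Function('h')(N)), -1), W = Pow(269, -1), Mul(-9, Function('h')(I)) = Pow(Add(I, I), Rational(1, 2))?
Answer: Add(Rational(4110, 21251), Mul(Rational(9, 21251), Pow(2, Rational(1, 2)))) ≈ 0.19400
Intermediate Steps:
Function('h')(I) = Mul(Rational(-1, 9), Pow(2, Rational(1, 2)), Pow(I, Rational(1, 2))) (Function('h')(I) = Mul(Rational(-1, 9), Pow(Add(I, I), Rational(1, 2))) = Mul(Rational(-1, 9), Pow(Mul(2, I), Rational(1, 2))) = Mul(Rational(-1, 9), Mul(Pow(2, Rational(1, 2)), Pow(I, Rational(1, 2)))) = Mul(Rational(-1, 9), Pow(2, Rational(1, 2)), Pow(I, Rational(1, 2))))
W = Rational(1, 269) ≈ 0.0037175
Function('B')(N) = Pow(Add(N, Mul(Rational(-1, 9), Pow(2, Rational(1, 2)), Pow(N, Rational(1, 2)))), -1)
Mul(W, Add(51, Function('B')(1))) = Mul(Rational(1, 269), Add(51, Mul(9, Pow(Add(Mul(9, 1), Mul(-1, Pow(2, Rational(1, 2)), Pow(1, Rational(1, 2)))), -1)))) = Mul(Rational(1, 269), Add(51, Mul(9, Pow(Add(9, Mul(-1, Pow(2, Rational(1, 2)), 1)), -1)))) = Mul(Rational(1, 269), Add(51, Mul(9, Pow(Add(9, Mul(-1, Pow(2, Rational(1, 2)))), -1)))) = Add(Rational(51, 269), Mul(Rational(9, 269), Pow(Add(9, Mul(-1, Pow(2, Rational(1, 2)))), -1)))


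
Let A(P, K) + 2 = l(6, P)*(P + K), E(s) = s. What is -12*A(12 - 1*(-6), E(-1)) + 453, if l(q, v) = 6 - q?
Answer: 477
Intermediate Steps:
A(P, K) = -2 (A(P, K) = -2 + (6 - 1*6)*(P + K) = -2 + (6 - 6)*(K + P) = -2 + 0*(K + P) = -2 + 0 = -2)
-12*A(12 - 1*(-6), E(-1)) + 453 = -12*(-2) + 453 = 24 + 453 = 477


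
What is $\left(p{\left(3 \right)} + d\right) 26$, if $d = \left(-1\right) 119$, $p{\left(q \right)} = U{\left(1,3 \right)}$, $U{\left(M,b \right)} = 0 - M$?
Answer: $-3120$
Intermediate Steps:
$U{\left(M,b \right)} = - M$
$p{\left(q \right)} = -1$ ($p{\left(q \right)} = \left(-1\right) 1 = -1$)
$d = -119$
$\left(p{\left(3 \right)} + d\right) 26 = \left(-1 - 119\right) 26 = \left(-120\right) 26 = -3120$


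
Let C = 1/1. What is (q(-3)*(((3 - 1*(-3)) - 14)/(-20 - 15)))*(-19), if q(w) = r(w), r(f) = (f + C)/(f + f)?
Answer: -152/105 ≈ -1.4476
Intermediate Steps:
C = 1
r(f) = (1 + f)/(2*f) (r(f) = (f + 1)/(f + f) = (1 + f)/((2*f)) = (1 + f)*(1/(2*f)) = (1 + f)/(2*f))
q(w) = (1 + w)/(2*w)
(q(-3)*(((3 - 1*(-3)) - 14)/(-20 - 15)))*(-19) = (((1/2)*(1 - 3)/(-3))*(((3 - 1*(-3)) - 14)/(-20 - 15)))*(-19) = (((1/2)*(-1/3)*(-2))*(((3 + 3) - 14)/(-35)))*(-19) = (((6 - 14)*(-1/35))/3)*(-19) = ((-8*(-1/35))/3)*(-19) = ((1/3)*(8/35))*(-19) = (8/105)*(-19) = -152/105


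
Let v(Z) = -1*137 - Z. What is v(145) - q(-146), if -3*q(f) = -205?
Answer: -1051/3 ≈ -350.33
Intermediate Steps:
q(f) = 205/3 (q(f) = -⅓*(-205) = 205/3)
v(Z) = -137 - Z
v(145) - q(-146) = (-137 - 1*145) - 1*205/3 = (-137 - 145) - 205/3 = -282 - 205/3 = -1051/3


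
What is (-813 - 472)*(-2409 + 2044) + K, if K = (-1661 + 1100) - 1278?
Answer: 467186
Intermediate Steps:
K = -1839 (K = -561 - 1278 = -1839)
(-813 - 472)*(-2409 + 2044) + K = (-813 - 472)*(-2409 + 2044) - 1839 = -1285*(-365) - 1839 = 469025 - 1839 = 467186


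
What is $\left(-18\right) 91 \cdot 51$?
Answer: $-83538$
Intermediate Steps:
$\left(-18\right) 91 \cdot 51 = \left(-1638\right) 51 = -83538$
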